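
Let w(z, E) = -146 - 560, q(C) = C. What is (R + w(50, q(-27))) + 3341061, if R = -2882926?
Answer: 457429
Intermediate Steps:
w(z, E) = -706
(R + w(50, q(-27))) + 3341061 = (-2882926 - 706) + 3341061 = -2883632 + 3341061 = 457429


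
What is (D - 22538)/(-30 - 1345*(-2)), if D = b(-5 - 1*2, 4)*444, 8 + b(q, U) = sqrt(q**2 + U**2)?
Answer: -2609/266 + 111*sqrt(65)/665 ≈ -8.4625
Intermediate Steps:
b(q, U) = -8 + sqrt(U**2 + q**2) (b(q, U) = -8 + sqrt(q**2 + U**2) = -8 + sqrt(U**2 + q**2))
D = -3552 + 444*sqrt(65) (D = (-8 + sqrt(4**2 + (-5 - 1*2)**2))*444 = (-8 + sqrt(16 + (-5 - 2)**2))*444 = (-8 + sqrt(16 + (-7)**2))*444 = (-8 + sqrt(16 + 49))*444 = (-8 + sqrt(65))*444 = -3552 + 444*sqrt(65) ≈ 27.642)
(D - 22538)/(-30 - 1345*(-2)) = ((-3552 + 444*sqrt(65)) - 22538)/(-30 - 1345*(-2)) = (-26090 + 444*sqrt(65))/(-30 - 269*(-10)) = (-26090 + 444*sqrt(65))/(-30 + 2690) = (-26090 + 444*sqrt(65))/2660 = (-26090 + 444*sqrt(65))*(1/2660) = -2609/266 + 111*sqrt(65)/665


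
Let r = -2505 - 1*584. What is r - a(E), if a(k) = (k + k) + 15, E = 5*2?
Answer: -3124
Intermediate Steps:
E = 10
r = -3089 (r = -2505 - 584 = -3089)
a(k) = 15 + 2*k (a(k) = 2*k + 15 = 15 + 2*k)
r - a(E) = -3089 - (15 + 2*10) = -3089 - (15 + 20) = -3089 - 1*35 = -3089 - 35 = -3124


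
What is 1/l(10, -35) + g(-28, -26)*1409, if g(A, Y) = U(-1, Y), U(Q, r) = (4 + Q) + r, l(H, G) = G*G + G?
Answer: -38564329/1190 ≈ -32407.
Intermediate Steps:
l(H, G) = G + G**2 (l(H, G) = G**2 + G = G + G**2)
U(Q, r) = 4 + Q + r
g(A, Y) = 3 + Y (g(A, Y) = 4 - 1 + Y = 3 + Y)
1/l(10, -35) + g(-28, -26)*1409 = 1/(-35*(1 - 35)) + (3 - 26)*1409 = 1/(-35*(-34)) - 23*1409 = 1/1190 - 32407 = -38564329/1190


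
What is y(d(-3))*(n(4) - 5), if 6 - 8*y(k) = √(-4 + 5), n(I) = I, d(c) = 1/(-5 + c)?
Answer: -5/8 ≈ -0.62500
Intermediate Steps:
y(k) = 5/8 (y(k) = ¾ - √(-4 + 5)/8 = ¾ - √1/8 = ¾ - ⅛*1 = ¾ - ⅛ = 5/8)
y(d(-3))*(n(4) - 5) = 5*(4 - 5)/8 = (5/8)*(-1) = -5/8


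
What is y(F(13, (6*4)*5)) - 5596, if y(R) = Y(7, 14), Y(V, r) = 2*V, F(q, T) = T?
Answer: -5582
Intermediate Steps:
y(R) = 14 (y(R) = 2*7 = 14)
y(F(13, (6*4)*5)) - 5596 = 14 - 5596 = -5582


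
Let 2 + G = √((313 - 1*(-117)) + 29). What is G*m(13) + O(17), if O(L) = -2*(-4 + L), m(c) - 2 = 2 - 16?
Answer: -2 - 36*√51 ≈ -259.09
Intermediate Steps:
m(c) = -12 (m(c) = 2 + (2 - 16) = 2 - 14 = -12)
G = -2 + 3*√51 (G = -2 + √((313 - 1*(-117)) + 29) = -2 + √((313 + 117) + 29) = -2 + √(430 + 29) = -2 + √459 = -2 + 3*√51 ≈ 19.424)
O(L) = 8 - 2*L
G*m(13) + O(17) = (-2 + 3*√51)*(-12) + (8 - 2*17) = (24 - 36*√51) + (8 - 34) = (24 - 36*√51) - 26 = -2 - 36*√51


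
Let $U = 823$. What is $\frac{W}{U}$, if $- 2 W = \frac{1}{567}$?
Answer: $- \frac{1}{933282} \approx -1.0715 \cdot 10^{-6}$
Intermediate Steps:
$W = - \frac{1}{1134}$ ($W = - \frac{1}{2 \cdot 567} = \left(- \frac{1}{2}\right) \frac{1}{567} = - \frac{1}{1134} \approx -0.00088183$)
$\frac{W}{U} = - \frac{1}{1134 \cdot 823} = \left(- \frac{1}{1134}\right) \frac{1}{823} = - \frac{1}{933282}$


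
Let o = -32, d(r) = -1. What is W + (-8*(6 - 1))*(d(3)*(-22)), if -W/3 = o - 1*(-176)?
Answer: -1312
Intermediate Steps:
W = -432 (W = -3*(-32 - 1*(-176)) = -3*(-32 + 176) = -3*144 = -432)
W + (-8*(6 - 1))*(d(3)*(-22)) = -432 + (-8*(6 - 1))*(-1*(-22)) = -432 - 8*5*22 = -432 - 40*22 = -432 - 880 = -1312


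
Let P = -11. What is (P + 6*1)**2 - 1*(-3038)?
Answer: 3063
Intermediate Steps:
(P + 6*1)**2 - 1*(-3038) = (-11 + 6*1)**2 - 1*(-3038) = (-11 + 6)**2 + 3038 = (-5)**2 + 3038 = 25 + 3038 = 3063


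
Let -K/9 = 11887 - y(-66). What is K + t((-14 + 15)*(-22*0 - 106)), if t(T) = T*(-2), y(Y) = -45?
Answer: -107176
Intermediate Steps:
K = -107388 (K = -9*(11887 - 1*(-45)) = -9*(11887 + 45) = -9*11932 = -107388)
t(T) = -2*T
K + t((-14 + 15)*(-22*0 - 106)) = -107388 - 2*(-14 + 15)*(-22*0 - 106) = -107388 - 2*(0 - 106) = -107388 - 2*(-106) = -107388 + 212 = -107176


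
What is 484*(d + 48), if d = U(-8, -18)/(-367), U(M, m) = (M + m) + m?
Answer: 8547440/367 ≈ 23290.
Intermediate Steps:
U(M, m) = M + 2*m
d = 44/367 (d = (-8 + 2*(-18))/(-367) = (-8 - 36)*(-1/367) = -44*(-1/367) = 44/367 ≈ 0.11989)
484*(d + 48) = 484*(44/367 + 48) = 484*(17660/367) = 8547440/367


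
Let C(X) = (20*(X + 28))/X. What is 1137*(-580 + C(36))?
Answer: -1857100/3 ≈ -6.1903e+5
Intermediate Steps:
C(X) = (560 + 20*X)/X (C(X) = (20*(28 + X))/X = (560 + 20*X)/X)
1137*(-580 + C(36)) = 1137*(-580 + (20 + 560/36)) = 1137*(-580 + (20 + 560*(1/36))) = 1137*(-580 + (20 + 140/9)) = 1137*(-580 + 320/9) = 1137*(-4900/9) = -1857100/3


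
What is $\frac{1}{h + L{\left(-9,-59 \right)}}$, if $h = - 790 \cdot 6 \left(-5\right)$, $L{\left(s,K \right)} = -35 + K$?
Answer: $\frac{1}{23606} \approx 4.2362 \cdot 10^{-5}$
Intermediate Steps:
$h = 23700$ ($h = \left(-790\right) \left(-30\right) = 23700$)
$\frac{1}{h + L{\left(-9,-59 \right)}} = \frac{1}{23700 - 94} = \frac{1}{23606}$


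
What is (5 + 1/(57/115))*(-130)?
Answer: -52000/57 ≈ -912.28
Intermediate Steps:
(5 + 1/(57/115))*(-130) = (5 + 115/57)*(-130) = (400/57)*(-130) = -52000/57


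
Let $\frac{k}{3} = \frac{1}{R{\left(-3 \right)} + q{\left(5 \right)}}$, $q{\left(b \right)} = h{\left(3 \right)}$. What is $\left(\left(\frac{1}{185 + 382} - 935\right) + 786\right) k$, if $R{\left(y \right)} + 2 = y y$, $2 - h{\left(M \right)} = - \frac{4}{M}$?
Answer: $- \frac{84482}{1953} \approx -43.258$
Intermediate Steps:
$h{\left(M \right)} = 2 + \frac{4}{M}$ ($h{\left(M \right)} = 2 - - \frac{4}{M} = 2 + \frac{4}{M}$)
$q{\left(b \right)} = \frac{10}{3}$ ($q{\left(b \right)} = 2 + \frac{4}{3} = \frac{10}{3}$)
$R{\left(y \right)} = -2 + y^{2}$ ($R{\left(y \right)} = -2 + y y = -2 + y^{2}$)
$k = \frac{9}{31}$ ($k = \frac{3}{\left(-2 + \left(-3\right)^{2}\right) + \frac{10}{3}} = \frac{3}{\left(-2 + 9\right) + \frac{10}{3}} = \frac{3}{7 + \frac{10}{3}} = \frac{3}{\frac{31}{3}} = 3 \cdot \frac{3}{31} = \frac{9}{31} \approx 0.29032$)
$\left(\left(\frac{1}{185 + 382} - 935\right) + 786\right) k = \left(\left(\frac{1}{185 + 382} - 935\right) + 786\right) \frac{9}{31} = \left(\left(\frac{1}{567} - 935\right) + 786\right) \frac{9}{31} = \left(- \frac{530144}{567} + 786\right) \frac{9}{31} = \left(- \frac{84482}{567}\right) \frac{9}{31} = - \frac{84482}{1953}$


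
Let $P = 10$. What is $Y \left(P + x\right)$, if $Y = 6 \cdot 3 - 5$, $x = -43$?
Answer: $-429$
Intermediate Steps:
$Y = 13$ ($Y = 18 - 5 = 13$)
$Y \left(P + x\right) = 13 \left(10 - 43\right) = 13 \left(-33\right) = -429$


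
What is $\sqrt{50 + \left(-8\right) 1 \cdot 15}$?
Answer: $i \sqrt{70} \approx 8.3666 i$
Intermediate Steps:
$\sqrt{50 + \left(-8\right) 1 \cdot 15} = \sqrt{50 - 120} = \sqrt{-70} = i \sqrt{70}$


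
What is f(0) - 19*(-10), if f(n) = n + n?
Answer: 190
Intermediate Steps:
f(n) = 2*n
f(0) - 19*(-10) = 2*0 - 19*(-10) = 0 + 190 = 190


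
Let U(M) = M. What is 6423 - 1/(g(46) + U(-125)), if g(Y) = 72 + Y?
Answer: 44962/7 ≈ 6423.1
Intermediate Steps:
6423 - 1/(g(46) + U(-125)) = 6423 - 1/((72 + 46) - 125) = 6423 - 1/(118 - 125) = 6423 - 1/(-7) = 6423 - 1*(-⅐) = 6423 + ⅐ = 44962/7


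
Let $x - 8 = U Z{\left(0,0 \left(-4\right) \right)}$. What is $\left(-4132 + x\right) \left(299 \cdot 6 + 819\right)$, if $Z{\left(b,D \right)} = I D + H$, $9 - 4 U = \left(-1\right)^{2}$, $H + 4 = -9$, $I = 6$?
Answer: $-10843950$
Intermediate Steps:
$H = -13$ ($H = -4 - 9 = -13$)
$U = 2$ ($U = \frac{9}{4} - \frac{\left(-1\right)^{2}}{4} = \frac{9}{4} - \frac{1}{4} = 2$)
$Z{\left(b,D \right)} = -13 + 6 D$ ($Z{\left(b,D \right)} = 6 D - 13 = -13 + 6 D$)
$x = -18$ ($x = 8 + 2 \left(-13 + 6 \cdot 0 \left(-4\right)\right) = 8 + 2 \left(-13 + 6 \cdot 0\right) = 8 + 2 \left(-13 + 0\right) = 8 + 2 \left(-13\right) = 8 - 26 = -18$)
$\left(-4132 + x\right) \left(299 \cdot 6 + 819\right) = \left(-4132 - 18\right) \left(299 \cdot 6 + 819\right) = - 4150 \left(1794 + 819\right) = \left(-4150\right) 2613 = -10843950$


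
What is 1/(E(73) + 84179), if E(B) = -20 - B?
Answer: 1/84086 ≈ 1.1893e-5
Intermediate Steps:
1/(E(73) + 84179) = 1/((-20 - 1*73) + 84179) = 1/((-20 - 73) + 84179) = 1/(-93 + 84179) = 1/84086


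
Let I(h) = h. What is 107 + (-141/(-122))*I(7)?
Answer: 14041/122 ≈ 115.09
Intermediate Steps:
107 + (-141/(-122))*I(7) = 107 - 141/(-122)*7 = 107 - 141*(-1/122)*7 = 107 + (141/122)*7 = 107 + 987/122 = 14041/122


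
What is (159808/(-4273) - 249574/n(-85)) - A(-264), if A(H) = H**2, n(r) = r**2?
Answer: -2153905575302/30872425 ≈ -69768.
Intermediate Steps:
(159808/(-4273) - 249574/n(-85)) - A(-264) = (159808/(-4273) - 249574/((-85)**2)) - 1*(-264)**2 = (159808*(-1/4273) - 249574/7225) - 1*69696 = (-159808/4273 - 249574*1/7225) - 69696 = (-159808/4273 - 249574/7225) - 69696 = -2221042502/30872425 - 69696 = -2153905575302/30872425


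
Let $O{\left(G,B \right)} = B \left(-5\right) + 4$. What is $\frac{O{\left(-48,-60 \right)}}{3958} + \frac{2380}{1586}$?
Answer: $\frac{2475546}{1569347} \approx 1.5774$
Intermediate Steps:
$O{\left(G,B \right)} = 4 - 5 B$ ($O{\left(G,B \right)} = - 5 B + 4 = 4 - 5 B$)
$\frac{O{\left(-48,-60 \right)}}{3958} + \frac{2380}{1586} = \frac{4 - -300}{3958} + \frac{2380}{1586} = \left(4 + 300\right) \frac{1}{3958} + 2380 \cdot \frac{1}{1586} = 304 \cdot \frac{1}{3958} + \frac{1190}{793} = \frac{152}{1979} + \frac{1190}{793} = \frac{2475546}{1569347}$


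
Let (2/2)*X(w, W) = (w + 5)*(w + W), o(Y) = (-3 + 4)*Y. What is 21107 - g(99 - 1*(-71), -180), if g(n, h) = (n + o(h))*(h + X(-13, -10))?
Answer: 21147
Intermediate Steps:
o(Y) = Y (o(Y) = 1*Y = Y)
X(w, W) = (5 + w)*(W + w) (X(w, W) = (w + 5)*(w + W) = (5 + w)*(W + w))
g(n, h) = (184 + h)*(h + n) (g(n, h) = (n + h)*(h + ((-13)² + 5*(-10) + 5*(-13) - 10*(-13))) = (h + n)*(h + (169 - 50 - 65 + 130)) = (h + n)*(h + 184) = (h + n)*(184 + h) = (184 + h)*(h + n))
21107 - g(99 - 1*(-71), -180) = 21107 - ((-180)² + 184*(-180) + 184*(99 - 1*(-71)) - 180*(99 - 1*(-71))) = 21107 - (32400 - 33120 + 184*(99 + 71) - 180*(99 + 71)) = 21107 - (32400 - 33120 + 184*170 - 180*170) = 21107 - (32400 - 33120 + 31280 - 30600) = 21107 - 1*(-40) = 21107 + 40 = 21147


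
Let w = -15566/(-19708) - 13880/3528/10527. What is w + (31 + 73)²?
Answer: 494827863856639/45746278578 ≈ 10817.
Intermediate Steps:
w = 36114756991/45746278578 (w = -15566*(-1/19708) - 13880*1/3528*(1/10527) = 7783/9854 - 1735/441*1/10527 = 7783/9854 - 1735/4642407 = 36114756991/45746278578 ≈ 0.78946)
w + (31 + 73)² = 36114756991/45746278578 + (31 + 73)² = 36114756991/45746278578 + 104² = 36114756991/45746278578 + 10816 = 494827863856639/45746278578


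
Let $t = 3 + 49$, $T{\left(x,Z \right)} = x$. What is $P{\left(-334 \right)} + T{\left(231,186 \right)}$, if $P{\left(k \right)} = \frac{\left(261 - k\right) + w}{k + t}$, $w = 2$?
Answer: $\frac{21515}{94} \approx 228.88$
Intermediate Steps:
$t = 52$
$P{\left(k \right)} = \frac{263 - k}{52 + k}$ ($P{\left(k \right)} = \frac{\left(261 - k\right) + 2}{k + 52} = \frac{263 - k}{52 + k}$)
$P{\left(-334 \right)} + T{\left(231,186 \right)} = \frac{263 - -334}{52 - 334} + 231 = \frac{263 + 334}{-282} + 231 = \left(- \frac{1}{282}\right) 597 + 231 = - \frac{199}{94} + 231 = \frac{21515}{94}$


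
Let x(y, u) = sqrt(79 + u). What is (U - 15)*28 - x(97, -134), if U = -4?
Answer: -532 - I*sqrt(55) ≈ -532.0 - 7.4162*I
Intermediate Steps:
(U - 15)*28 - x(97, -134) = (-4 - 15)*28 - sqrt(79 - 134) = -19*28 - sqrt(-55) = -532 - I*sqrt(55)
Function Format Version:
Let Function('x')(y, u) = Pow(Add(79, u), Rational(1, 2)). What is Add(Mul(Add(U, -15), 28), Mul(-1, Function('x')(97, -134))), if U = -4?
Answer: Add(-532, Mul(-1, I, Pow(55, Rational(1, 2)))) ≈ Add(-532.00, Mul(-7.4162, I))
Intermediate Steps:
Add(Mul(Add(U, -15), 28), Mul(-1, Function('x')(97, -134))) = Add(Mul(Add(-4, -15), 28), Mul(-1, Pow(Add(79, -134), Rational(1, 2)))) = Add(Mul(-19, 28), Mul(-1, Pow(-55, Rational(1, 2)))) = Add(-532, Mul(-1, Mul(I, Pow(55, Rational(1, 2))))) = Add(-532, Mul(-1, I, Pow(55, Rational(1, 2))))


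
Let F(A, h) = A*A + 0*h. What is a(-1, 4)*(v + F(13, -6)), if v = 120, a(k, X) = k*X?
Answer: -1156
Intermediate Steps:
F(A, h) = A² (F(A, h) = A² + 0 = A²)
a(k, X) = X*k
a(-1, 4)*(v + F(13, -6)) = (4*(-1))*(120 + 13²) = -4*(120 + 169) = -4*289 = -1156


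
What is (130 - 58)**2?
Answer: 5184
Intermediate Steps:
(130 - 58)**2 = 72**2 = 5184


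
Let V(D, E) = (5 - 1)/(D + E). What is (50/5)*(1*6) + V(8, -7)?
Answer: 64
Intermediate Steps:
V(D, E) = 4/(D + E)
(50/5)*(1*6) + V(8, -7) = (50/5)*(1*6) + 4/(8 - 7) = (50*(⅕))*6 + 4/1 = 10*6 + 4*1 = 60 + 4 = 64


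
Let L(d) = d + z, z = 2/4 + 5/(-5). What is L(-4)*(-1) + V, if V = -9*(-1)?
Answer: 27/2 ≈ 13.500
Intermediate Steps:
V = 9
z = -½ (z = 2*(¼) + 5*(-⅕) = ½ - 1 = -½ ≈ -0.50000)
L(d) = -½ + d (L(d) = d - ½ = -½ + d)
L(-4)*(-1) + V = (-½ - 4)*(-1) + 9 = -9/2*(-1) + 9 = 9/2 + 9 = 27/2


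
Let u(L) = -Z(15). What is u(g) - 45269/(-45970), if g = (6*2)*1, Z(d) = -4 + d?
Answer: -460401/45970 ≈ -10.015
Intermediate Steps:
g = 12 (g = 12*1 = 12)
u(L) = -11 (u(L) = -(-4 + 15) = -1*11 = -11)
u(g) - 45269/(-45970) = -11 - 45269/(-45970) = -11 - 45269*(-1)/45970 = -11 - 1*(-45269/45970) = -11 + 45269/45970 = -460401/45970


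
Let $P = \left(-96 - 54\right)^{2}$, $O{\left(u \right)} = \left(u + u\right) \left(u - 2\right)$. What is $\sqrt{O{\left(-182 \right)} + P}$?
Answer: $2 \sqrt{22369} \approx 299.13$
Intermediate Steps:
$O{\left(u \right)} = 2 u \left(-2 + u\right)$
$P = 22500$ ($P = \left(-150\right)^{2} = 22500$)
$\sqrt{O{\left(-182 \right)} + P} = \sqrt{2 \left(-182\right) \left(-2 - 182\right) + 22500} = \sqrt{2 \left(-182\right) \left(-184\right) + 22500} = \sqrt{66976 + 22500} = \sqrt{89476} = 2 \sqrt{22369}$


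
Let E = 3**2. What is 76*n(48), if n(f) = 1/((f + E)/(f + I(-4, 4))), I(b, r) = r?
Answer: 208/3 ≈ 69.333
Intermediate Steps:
E = 9
n(f) = (4 + f)/(9 + f) (n(f) = 1/((f + 9)/(f + 4)) = 1/((9 + f)/(4 + f)) = (4 + f)/(9 + f))
76*n(48) = 76*((4 + 48)/(9 + 48)) = 76*(52/57) = 208/3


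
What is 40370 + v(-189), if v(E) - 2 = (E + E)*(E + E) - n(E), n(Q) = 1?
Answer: 183255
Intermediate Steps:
v(E) = 1 + 4*E² (v(E) = 2 + ((E + E)*(E + E) - 1*1) = 2 + ((2*E)*(2*E) - 1) = 2 + (4*E² - 1) = 2 + (-1 + 4*E²) = 1 + 4*E²)
40370 + v(-189) = 40370 + (1 + 4*(-189)²) = 40370 + (1 + 4*35721) = 40370 + (1 + 142884) = 40370 + 142885 = 183255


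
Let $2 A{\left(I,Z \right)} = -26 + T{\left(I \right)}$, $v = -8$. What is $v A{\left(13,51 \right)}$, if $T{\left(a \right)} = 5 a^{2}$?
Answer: $-3276$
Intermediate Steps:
$A{\left(I,Z \right)} = -13 + \frac{5 I^{2}}{2}$ ($A{\left(I,Z \right)} = \frac{-26 + 5 I^{2}}{2} = -13 + \frac{5 I^{2}}{2}$)
$v A{\left(13,51 \right)} = - 8 \left(-13 + \frac{5 \cdot 13^{2}}{2}\right) = - 8 \left(-13 + \frac{5}{2} \cdot 169\right) = - 8 \left(-13 + \frac{845}{2}\right) = \left(-8\right) \frac{819}{2} = -3276$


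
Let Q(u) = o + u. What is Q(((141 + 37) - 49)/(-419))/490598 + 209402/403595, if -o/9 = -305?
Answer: 21754468773697/41481607510195 ≈ 0.52444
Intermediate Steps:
o = 2745 (o = -9*(-305) = 2745)
Q(u) = 2745 + u
Q(((141 + 37) - 49)/(-419))/490598 + 209402/403595 = (2745 + ((141 + 37) - 49)/(-419))/490598 + 209402/403595 = (2745 + (178 - 49)*(-1/419))*(1/490598) + 209402*(1/403595) = (2745 + 129*(-1/419))*(1/490598) + 209402/403595 = (2745 - 129/419)*(1/490598) + 209402/403595 = (1150026/419)*(1/490598) + 209402/403595 = 575013/102780281 + 209402/403595 = 21754468773697/41481607510195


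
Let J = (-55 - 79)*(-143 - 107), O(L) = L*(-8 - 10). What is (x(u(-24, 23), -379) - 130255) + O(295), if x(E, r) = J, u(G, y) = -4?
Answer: -102065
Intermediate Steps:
O(L) = -18*L (O(L) = L*(-18) = -18*L)
J = 33500 (J = -134*(-250) = 33500)
x(E, r) = 33500
(x(u(-24, 23), -379) - 130255) + O(295) = (33500 - 130255) - 18*295 = -96755 - 5310 = -102065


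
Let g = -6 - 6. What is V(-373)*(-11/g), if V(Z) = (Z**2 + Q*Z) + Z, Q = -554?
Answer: 1899689/6 ≈ 3.1662e+5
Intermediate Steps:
V(Z) = Z**2 - 553*Z (V(Z) = (Z**2 - 554*Z) + Z = Z**2 - 553*Z)
g = -12
V(-373)*(-11/g) = (-373*(-553 - 373))*(-11/(-12)) = (-373*(-926))*(-11*(-1/12)) = 345398*(11/12) = 1899689/6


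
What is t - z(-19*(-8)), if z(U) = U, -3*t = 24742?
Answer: -25198/3 ≈ -8399.3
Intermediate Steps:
t = -24742/3 (t = -1/3*24742 = -24742/3 ≈ -8247.3)
t - z(-19*(-8)) = -24742/3 - (-19)*(-8) = -24742/3 - 1*152 = -24742/3 - 152 = -25198/3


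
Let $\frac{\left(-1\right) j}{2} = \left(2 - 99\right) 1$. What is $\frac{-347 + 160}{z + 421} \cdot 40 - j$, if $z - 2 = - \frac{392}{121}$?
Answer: $- \frac{10758534}{50791} \approx -211.82$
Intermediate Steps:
$z = - \frac{150}{121}$ ($z = 2 - \frac{392}{121} = - \frac{150}{121} \approx -1.2397$)
$j = 194$ ($j = - 2 \left(2 - 99\right) 1 = - 2 \left(\left(-97\right) 1\right) = \left(-2\right) \left(-97\right) = 194$)
$\frac{-347 + 160}{z + 421} \cdot 40 - j = \frac{-347 + 160}{- \frac{150}{121} + 421} \cdot 40 - 194 = - \frac{187}{\frac{50791}{121}} \cdot 40 - 194 = \left(-187\right) \frac{121}{50791} \cdot 40 - 194 = \left(- \frac{22627}{50791}\right) 40 - 194 = - \frac{905080}{50791} - 194 = - \frac{10758534}{50791}$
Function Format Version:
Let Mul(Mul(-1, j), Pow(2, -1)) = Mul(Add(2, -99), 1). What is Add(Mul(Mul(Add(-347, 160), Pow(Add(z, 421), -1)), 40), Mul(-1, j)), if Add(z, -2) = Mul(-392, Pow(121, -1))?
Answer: Rational(-10758534, 50791) ≈ -211.82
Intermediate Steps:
z = Rational(-150, 121) (z = Add(2, Mul(-392, Pow(121, -1))) = Add(2, Mul(-392, Rational(1, 121))) = Add(2, Rational(-392, 121)) = Rational(-150, 121) ≈ -1.2397)
j = 194 (j = Mul(-2, Mul(Add(2, -99), 1)) = Mul(-2, Mul(-97, 1)) = Mul(-2, -97) = 194)
Add(Mul(Mul(Add(-347, 160), Pow(Add(z, 421), -1)), 40), Mul(-1, j)) = Add(Mul(Mul(Add(-347, 160), Pow(Add(Rational(-150, 121), 421), -1)), 40), Mul(-1, 194)) = Add(Mul(Mul(-187, Pow(Rational(50791, 121), -1)), 40), -194) = Add(Mul(Mul(-187, Rational(121, 50791)), 40), -194) = Add(Mul(Rational(-22627, 50791), 40), -194) = Add(Rational(-905080, 50791), -194) = Rational(-10758534, 50791)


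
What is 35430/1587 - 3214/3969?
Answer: 45173684/2099601 ≈ 21.515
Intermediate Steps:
35430/1587 - 3214/3969 = 35430*(1/1587) - 3214*1/3969 = 11810/529 - 3214/3969 = 45173684/2099601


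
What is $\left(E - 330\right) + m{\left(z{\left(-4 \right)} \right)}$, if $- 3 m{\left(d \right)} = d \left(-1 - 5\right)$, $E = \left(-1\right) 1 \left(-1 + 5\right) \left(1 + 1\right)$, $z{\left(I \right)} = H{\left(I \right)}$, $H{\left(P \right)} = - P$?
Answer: $-330$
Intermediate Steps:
$z{\left(I \right)} = - I$
$E = -8$ ($E = - 4 \cdot 2 = \left(-1\right) 8 = -8$)
$m{\left(d \right)} = 2 d$ ($m{\left(d \right)} = - \frac{d \left(-1 - 5\right)}{3} = - \frac{d \left(-6\right)}{3} = - \frac{\left(-6\right) d}{3} = 2 d$)
$\left(E - 330\right) + m{\left(z{\left(-4 \right)} \right)} = \left(-8 - 330\right) + 2 \left(\left(-1\right) \left(-4\right)\right) = -338 + 2 \cdot 4 = -338 + 8 = -330$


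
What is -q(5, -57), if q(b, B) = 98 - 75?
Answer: -23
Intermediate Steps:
q(b, B) = 23
-q(5, -57) = -1*23 = -23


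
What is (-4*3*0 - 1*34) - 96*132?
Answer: -12706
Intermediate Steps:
(-4*3*0 - 1*34) - 96*132 = (-12*0 - 34) - 12672 = (0 - 34) - 12672 = -34 - 12672 = -12706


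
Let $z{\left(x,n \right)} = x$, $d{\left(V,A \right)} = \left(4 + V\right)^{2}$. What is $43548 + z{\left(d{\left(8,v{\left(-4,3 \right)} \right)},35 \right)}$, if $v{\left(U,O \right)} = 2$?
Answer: $43692$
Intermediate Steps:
$43548 + z{\left(d{\left(8,v{\left(-4,3 \right)} \right)},35 \right)} = 43548 + \left(4 + 8\right)^{2} = 43548 + 12^{2} = 43548 + 144 = 43692$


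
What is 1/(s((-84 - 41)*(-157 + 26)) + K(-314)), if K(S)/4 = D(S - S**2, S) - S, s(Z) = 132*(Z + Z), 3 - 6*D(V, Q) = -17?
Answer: 3/12972808 ≈ 2.3125e-7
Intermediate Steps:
D(V, Q) = 10/3 (D(V, Q) = 1/2 - 1/6*(-17) = 1/2 + 17/6 = 10/3)
s(Z) = 264*Z (s(Z) = 132*(2*Z) = 264*Z)
K(S) = 40/3 - 4*S (K(S) = 4*(10/3 - S) = 40/3 - 4*S)
1/(s((-84 - 41)*(-157 + 26)) + K(-314)) = 1/(264*((-84 - 41)*(-157 + 26)) + (40/3 - 4*(-314))) = 1/(264*(-125*(-131)) + (40/3 + 1256)) = 1/(264*16375 + 3808/3) = 1/(4323000 + 3808/3) = 1/(12972808/3) = 3/12972808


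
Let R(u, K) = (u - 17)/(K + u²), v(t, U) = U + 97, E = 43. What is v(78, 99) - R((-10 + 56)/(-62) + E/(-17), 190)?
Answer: 10930804397/55740686 ≈ 196.10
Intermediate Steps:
v(t, U) = 97 + U
R(u, K) = (-17 + u)/(K + u²)
v(78, 99) - R((-10 + 56)/(-62) + E/(-17), 190) = (97 + 99) - (-17 + ((-10 + 56)/(-62) + 43/(-17)))/(190 + ((-10 + 56)/(-62) + 43/(-17))²) = 196 - (-17 + (46*(-1/62) + 43*(-1/17)))/(190 + (46*(-1/62) + 43*(-1/17))²) = 196 - (-17 + (-23/31 - 43/17))/(190 + (-23/31 - 43/17)²) = 196 - (-17 - 1724/527)/(190 + (-1724/527)²) = 196 - (-10683)/((190 + 2972176/277729)*527) = 196 - (-10683)/(55740686/277729*527) = 196 - 277729*(-10683)/(55740686*527) = 196 - 1*(-5629941/55740686) = 196 + 5629941/55740686 = 10930804397/55740686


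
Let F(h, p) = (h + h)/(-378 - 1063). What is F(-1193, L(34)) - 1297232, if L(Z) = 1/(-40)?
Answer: -1869308926/1441 ≈ -1.2972e+6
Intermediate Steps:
L(Z) = -1/40
F(h, p) = -2*h/1441 (F(h, p) = (2*h)/(-1441) = (2*h)*(-1/1441) = -2*h/1441)
F(-1193, L(34)) - 1297232 = -2/1441*(-1193) - 1297232 = 2386/1441 - 1297232 = -1869308926/1441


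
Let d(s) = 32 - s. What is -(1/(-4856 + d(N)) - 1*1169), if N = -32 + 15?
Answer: 5619384/4807 ≈ 1169.0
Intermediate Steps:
N = -17
-(1/(-4856 + d(N)) - 1*1169) = -(1/(-4856 + (32 - 1*(-17))) - 1*1169) = -(1/(-4856 + (32 + 17)) - 1169) = -(1/(-4856 + 49) - 1169) = -(1/(-4807) - 1169) = -(-1/4807 - 1169) = -1*(-5619384/4807) = 5619384/4807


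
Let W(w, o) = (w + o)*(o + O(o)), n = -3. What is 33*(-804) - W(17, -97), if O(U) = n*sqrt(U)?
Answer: -34292 - 240*I*sqrt(97) ≈ -34292.0 - 2363.7*I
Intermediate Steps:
O(U) = -3*sqrt(U)
W(w, o) = (o + w)*(o - 3*sqrt(o)) (W(w, o) = (w + o)*(o - 3*sqrt(o)) = (o + w)*(o - 3*sqrt(o)))
33*(-804) - W(17, -97) = 33*(-804) - ((-97)**2 - (-291)*I*sqrt(97) - 97*17 - 3*17*sqrt(-97)) = -26532 - (9409 - (-291)*I*sqrt(97) - 1649 - 3*17*I*sqrt(97)) = -26532 - (9409 + 291*I*sqrt(97) - 1649 - 51*I*sqrt(97)) = -26532 - (7760 + 240*I*sqrt(97)) = -26532 + (-7760 - 240*I*sqrt(97)) = -34292 - 240*I*sqrt(97)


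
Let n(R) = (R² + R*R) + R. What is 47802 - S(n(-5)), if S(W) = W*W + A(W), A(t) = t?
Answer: 45732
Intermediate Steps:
n(R) = R + 2*R² (n(R) = (R² + R²) + R = 2*R² + R = R + 2*R²)
S(W) = W + W² (S(W) = W*W + W = W² + W = W + W²)
47802 - S(n(-5)) = 47802 - (-5*(1 + 2*(-5)))*(1 - 5*(1 + 2*(-5))) = 47802 - (-5*(1 - 10))*(1 - 5*(1 - 10)) = 47802 - (-5*(-9))*(1 - 5*(-9)) = 47802 - 45*(1 + 45) = 47802 - 45*46 = 47802 - 1*2070 = 47802 - 2070 = 45732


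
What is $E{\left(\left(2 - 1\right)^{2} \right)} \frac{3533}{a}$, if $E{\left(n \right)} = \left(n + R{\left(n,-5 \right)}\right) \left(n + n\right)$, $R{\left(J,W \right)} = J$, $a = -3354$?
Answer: $- \frac{7066}{1677} \approx -4.2135$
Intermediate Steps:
$E{\left(n \right)} = 4 n^{2}$ ($E{\left(n \right)} = \left(n + n\right) \left(n + n\right) = 2 n 2 n = 4 n^{2}$)
$E{\left(\left(2 - 1\right)^{2} \right)} \frac{3533}{a} = 4 \left(\left(2 - 1\right)^{2}\right)^{2} \frac{3533}{-3354} = 4 \left(1^{2}\right)^{2} \cdot 3533 \left(- \frac{1}{3354}\right) = 4 \cdot 1^{2} \left(- \frac{3533}{3354}\right) = 4 \cdot 1 \left(- \frac{3533}{3354}\right) = 4 \left(- \frac{3533}{3354}\right) = - \frac{7066}{1677}$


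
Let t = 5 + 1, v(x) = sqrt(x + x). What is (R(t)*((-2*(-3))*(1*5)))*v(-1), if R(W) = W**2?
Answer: 1080*I*sqrt(2) ≈ 1527.4*I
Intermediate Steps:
v(x) = sqrt(2)*sqrt(x) (v(x) = sqrt(2*x) = sqrt(2)*sqrt(x))
t = 6
(R(t)*((-2*(-3))*(1*5)))*v(-1) = (6**2*((-2*(-3))*(1*5)))*(sqrt(2)*sqrt(-1)) = (36*(6*5))*(sqrt(2)*I) = (36*30)*(I*sqrt(2)) = 1080*(I*sqrt(2)) = 1080*I*sqrt(2)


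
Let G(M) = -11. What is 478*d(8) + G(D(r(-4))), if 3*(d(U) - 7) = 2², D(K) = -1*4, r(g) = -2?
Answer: 11917/3 ≈ 3972.3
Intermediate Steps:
D(K) = -4
d(U) = 25/3 (d(U) = 7 + (⅓)*2² = 7 + (⅓)*4 = 7 + 4/3 = 25/3)
478*d(8) + G(D(r(-4))) = 478*(25/3) - 11 = 11950/3 - 11 = 11917/3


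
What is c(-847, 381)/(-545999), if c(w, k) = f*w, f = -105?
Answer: -88935/545999 ≈ -0.16288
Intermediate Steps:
c(w, k) = -105*w
c(-847, 381)/(-545999) = -105*(-847)/(-545999) = 88935*(-1/545999) = -88935/545999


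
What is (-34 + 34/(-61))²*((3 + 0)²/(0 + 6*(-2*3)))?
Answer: -1110916/3721 ≈ -298.55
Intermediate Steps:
(-34 + 34/(-61))²*((3 + 0)²/(0 + 6*(-2*3))) = (-34 + 34*(-1/61))²*(3²/(0 + 6*(-6))) = (-34 - 34/61)²*(9/(0 - 36)) = (-2108/61)²*(9/(-36)) = 4443664*(9*(-1/36))/3721 = (4443664/3721)*(-¼) = -1110916/3721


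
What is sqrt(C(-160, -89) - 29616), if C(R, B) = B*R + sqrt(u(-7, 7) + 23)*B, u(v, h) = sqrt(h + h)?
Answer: sqrt(-15376 - 89*sqrt(23 + sqrt(14))) ≈ 125.84*I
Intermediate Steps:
u(v, h) = sqrt(2)*sqrt(h) (u(v, h) = sqrt(2*h) = sqrt(2)*sqrt(h))
C(R, B) = B*R + B*sqrt(23 + sqrt(14)) (C(R, B) = B*R + sqrt(sqrt(2)*sqrt(7) + 23)*B = B*R + sqrt(sqrt(14) + 23)*B = B*R + sqrt(23 + sqrt(14))*B = B*R + B*sqrt(23 + sqrt(14)))
sqrt(C(-160, -89) - 29616) = sqrt(-89*(-160 + sqrt(23 + sqrt(14))) - 29616) = sqrt((14240 - 89*sqrt(23 + sqrt(14))) - 29616) = sqrt(-15376 - 89*sqrt(23 + sqrt(14)))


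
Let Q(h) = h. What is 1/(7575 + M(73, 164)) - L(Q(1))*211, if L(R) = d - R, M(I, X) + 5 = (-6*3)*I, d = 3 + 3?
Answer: -6600079/6256 ≈ -1055.0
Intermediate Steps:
d = 6
M(I, X) = -5 - 18*I (M(I, X) = -5 + (-6*3)*I = -5 - 18*I)
L(R) = 6 - R
1/(7575 + M(73, 164)) - L(Q(1))*211 = 1/(7575 + (-5 - 18*73)) - (6 - 1*1)*211 = 1/(7575 + (-5 - 1314)) - (6 - 1)*211 = 1/(7575 - 1319) - 5*211 = 1/6256 - 1*1055 = 1/6256 - 1055 = -6600079/6256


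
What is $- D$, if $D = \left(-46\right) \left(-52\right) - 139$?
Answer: $-2253$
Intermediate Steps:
$D = 2253$ ($D = 2392 - 139 = 2253$)
$- D = \left(-1\right) 2253 = -2253$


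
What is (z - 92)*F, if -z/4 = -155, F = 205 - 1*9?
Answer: 103488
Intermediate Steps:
F = 196 (F = 205 - 9 = 196)
z = 620 (z = -4*(-155) = 620)
(z - 92)*F = (620 - 92)*196 = 528*196 = 103488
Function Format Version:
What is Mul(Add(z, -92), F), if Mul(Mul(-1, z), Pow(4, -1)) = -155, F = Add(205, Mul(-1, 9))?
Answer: 103488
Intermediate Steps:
F = 196 (F = Add(205, -9) = 196)
z = 620 (z = Mul(-4, -155) = 620)
Mul(Add(z, -92), F) = Mul(Add(620, -92), 196) = Mul(528, 196) = 103488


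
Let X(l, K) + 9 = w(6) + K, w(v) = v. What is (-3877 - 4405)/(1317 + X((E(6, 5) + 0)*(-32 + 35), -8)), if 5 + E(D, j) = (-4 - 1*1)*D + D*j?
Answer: -4141/653 ≈ -6.3415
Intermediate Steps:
E(D, j) = -5 - 5*D + D*j (E(D, j) = -5 + ((-4 - 1*1)*D + D*j) = -5 + ((-4 - 1)*D + D*j) = -5 + (-5*D + D*j) = -5 - 5*D + D*j)
X(l, K) = -3 + K (X(l, K) = -9 + (6 + K) = -3 + K)
(-3877 - 4405)/(1317 + X((E(6, 5) + 0)*(-32 + 35), -8)) = (-3877 - 4405)/(1317 + (-3 - 8)) = -8282/(1317 - 11) = -8282/1306 = -8282*1/1306 = -4141/653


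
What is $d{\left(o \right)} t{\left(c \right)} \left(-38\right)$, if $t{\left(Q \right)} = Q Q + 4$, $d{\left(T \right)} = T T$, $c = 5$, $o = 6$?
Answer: $-39672$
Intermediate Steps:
$d{\left(T \right)} = T^{2}$
$t{\left(Q \right)} = 4 + Q^{2}$ ($t{\left(Q \right)} = Q^{2} + 4 = 4 + Q^{2}$)
$d{\left(o \right)} t{\left(c \right)} \left(-38\right) = 6^{2} \left(4 + 5^{2}\right) \left(-38\right) = 36 \left(4 + 25\right) \left(-38\right) = 36 \cdot 29 \left(-38\right) = 1044 \left(-38\right) = -39672$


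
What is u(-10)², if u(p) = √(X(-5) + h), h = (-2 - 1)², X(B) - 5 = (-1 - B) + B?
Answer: 13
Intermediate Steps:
X(B) = 4 (X(B) = 5 + ((-1 - B) + B) = 5 - 1 = 4)
h = 9 (h = (-3)² = 9)
u(p) = √13 (u(p) = √(4 + 9) = √13)
u(-10)² = (√13)² = 13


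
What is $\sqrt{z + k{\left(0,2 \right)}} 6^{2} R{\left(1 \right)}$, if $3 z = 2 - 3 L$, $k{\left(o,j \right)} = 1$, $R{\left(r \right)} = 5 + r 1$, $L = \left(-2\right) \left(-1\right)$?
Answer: $72 i \sqrt{3} \approx 124.71 i$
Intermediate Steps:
$L = 2$
$R{\left(r \right)} = 5 + r$
$z = - \frac{4}{3}$ ($z = \frac{2 - 6}{3} = \frac{1}{3} \left(-4\right) = - \frac{4}{3} \approx -1.3333$)
$\sqrt{z + k{\left(0,2 \right)}} 6^{2} R{\left(1 \right)} = \sqrt{- \frac{4}{3} + 1} \cdot 6^{2} \left(5 + 1\right) = \sqrt{- \frac{1}{3}} \cdot 36 \cdot 6 = \frac{i \sqrt{3}}{3} \cdot 36 \cdot 6 = 12 i \sqrt{3} \cdot 6 = 72 i \sqrt{3}$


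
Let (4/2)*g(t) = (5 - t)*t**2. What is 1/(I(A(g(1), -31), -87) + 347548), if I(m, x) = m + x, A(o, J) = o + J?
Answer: 1/347432 ≈ 2.8783e-6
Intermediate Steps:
g(t) = t**2*(5 - t)/2 (g(t) = ((5 - t)*t**2)/2 = (t**2*(5 - t))/2 = t**2*(5 - t)/2)
A(o, J) = J + o
1/(I(A(g(1), -31), -87) + 347548) = 1/(((-31 + (1/2)*1**2*(5 - 1*1)) - 87) + 347548) = 1/(((-31 + (1/2)*1*(5 - 1)) - 87) + 347548) = 1/(((-31 + (1/2)*1*4) - 87) + 347548) = 1/(((-31 + 2) - 87) + 347548) = 1/((-29 - 87) + 347548) = 1/(-116 + 347548) = 1/347432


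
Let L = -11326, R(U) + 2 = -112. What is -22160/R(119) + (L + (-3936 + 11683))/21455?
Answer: 237517397/1222935 ≈ 194.22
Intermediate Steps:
R(U) = -114 (R(U) = -2 - 112 = -114)
-22160/R(119) + (L + (-3936 + 11683))/21455 = -22160/(-114) + (-11326 + (-3936 + 11683))/21455 = -22160*(-1/114) + (-11326 + 7747)*(1/21455) = 11080/57 - 3579*1/21455 = 11080/57 - 3579/21455 = 237517397/1222935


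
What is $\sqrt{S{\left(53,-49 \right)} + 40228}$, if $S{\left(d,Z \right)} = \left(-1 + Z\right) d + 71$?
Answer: $\sqrt{37649} \approx 194.03$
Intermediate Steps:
$S{\left(d,Z \right)} = 71 + d \left(-1 + Z\right)$ ($S{\left(d,Z \right)} = d \left(-1 + Z\right) + 71 = 71 + d \left(-1 + Z\right)$)
$\sqrt{S{\left(53,-49 \right)} + 40228} = \sqrt{\left(71 - 53 - 2597\right) + 40228} = \sqrt{-2579 + 40228} = \sqrt{37649}$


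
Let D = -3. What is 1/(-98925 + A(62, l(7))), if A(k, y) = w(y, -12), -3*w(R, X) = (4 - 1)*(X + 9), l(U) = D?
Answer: -1/98922 ≈ -1.0109e-5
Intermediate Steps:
l(U) = -3
w(R, X) = -9 - X (w(R, X) = -(4 - 1)*(X + 9)/3 = -(9 + X) = -(27 + 3*X)/3 = -9 - X)
A(k, y) = 3 (A(k, y) = -9 - 1*(-12) = -9 + 12 = 3)
1/(-98925 + A(62, l(7))) = 1/(-98925 + 3) = 1/(-98922) = -1/98922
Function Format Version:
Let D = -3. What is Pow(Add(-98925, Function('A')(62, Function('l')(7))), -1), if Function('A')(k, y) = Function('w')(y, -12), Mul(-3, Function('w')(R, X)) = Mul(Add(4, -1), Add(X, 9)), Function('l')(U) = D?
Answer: Rational(-1, 98922) ≈ -1.0109e-5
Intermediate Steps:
Function('l')(U) = -3
Function('w')(R, X) = Add(-9, Mul(-1, X)) (Function('w')(R, X) = Mul(Rational(-1, 3), Mul(Add(4, -1), Add(X, 9))) = Mul(Rational(-1, 3), Mul(3, Add(9, X))) = Mul(Rational(-1, 3), Add(27, Mul(3, X))) = Add(-9, Mul(-1, X)))
Function('A')(k, y) = 3 (Function('A')(k, y) = Add(-9, Mul(-1, -12)) = Add(-9, 12) = 3)
Pow(Add(-98925, Function('A')(62, Function('l')(7))), -1) = Pow(Add(-98925, 3), -1) = Pow(-98922, -1) = Rational(-1, 98922)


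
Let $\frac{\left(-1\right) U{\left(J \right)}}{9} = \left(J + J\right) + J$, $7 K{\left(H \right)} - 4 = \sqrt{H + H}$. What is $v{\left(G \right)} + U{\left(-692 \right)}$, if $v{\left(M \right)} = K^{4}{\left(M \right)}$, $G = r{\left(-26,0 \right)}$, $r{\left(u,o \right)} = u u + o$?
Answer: $\frac{46818236}{2401} + \frac{569088 \sqrt{2}}{2401} \approx 19835.0$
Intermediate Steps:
$r{\left(u,o \right)} = o + u^{2}$ ($r{\left(u,o \right)} = u^{2} + o = o + u^{2}$)
$K{\left(H \right)} = \frac{4}{7} + \frac{\sqrt{2} \sqrt{H}}{7}$ ($K{\left(H \right)} = \frac{4}{7} + \frac{\sqrt{H + H}}{7} = \frac{4}{7} + \frac{\sqrt{2 H}}{7} = \frac{4}{7} + \frac{\sqrt{2} \sqrt{H}}{7}$)
$U{\left(J \right)} = - 27 J$ ($U{\left(J \right)} = - 9 \left(\left(J + J\right) + J\right) = - 9 \left(2 J + J\right) = - 9 \cdot 3 J = - 27 J$)
$G = 676$ ($G = 0 + \left(-26\right)^{2} = 0 + 676 = 676$)
$v{\left(M \right)} = \left(\frac{4}{7} + \frac{\sqrt{2} \sqrt{M}}{7}\right)^{4}$
$v{\left(G \right)} + U{\left(-692 \right)} = \frac{\left(4 + \sqrt{2} \sqrt{676}\right)^{4}}{2401} - -18684 = \frac{\left(4 + \sqrt{2} \cdot 26\right)^{4}}{2401} + 18684 = \frac{\left(4 + 26 \sqrt{2}\right)^{4}}{2401} + 18684 = 18684 + \frac{\left(4 + 26 \sqrt{2}\right)^{4}}{2401}$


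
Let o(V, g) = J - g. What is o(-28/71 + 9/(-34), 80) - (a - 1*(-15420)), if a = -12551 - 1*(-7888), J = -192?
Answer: -11029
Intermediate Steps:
o(V, g) = -192 - g
a = -4663 (a = -12551 + 7888 = -4663)
o(-28/71 + 9/(-34), 80) - (a - 1*(-15420)) = (-192 - 1*80) - (-4663 - 1*(-15420)) = (-192 - 80) - (-4663 + 15420) = -272 - 1*10757 = -272 - 10757 = -11029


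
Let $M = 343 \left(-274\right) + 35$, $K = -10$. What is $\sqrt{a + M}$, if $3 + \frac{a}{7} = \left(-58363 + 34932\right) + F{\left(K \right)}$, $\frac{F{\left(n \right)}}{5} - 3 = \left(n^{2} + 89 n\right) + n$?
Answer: $2 i \sqrt{71470} \approx 534.68 i$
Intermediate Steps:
$F{\left(n \right)} = 15 + 5 n^{2} + 450 n$ ($F{\left(n \right)} = 15 + 5 \left(\left(n^{2} + 89 n\right) + n\right) = 15 + 5 \left(n^{2} + 90 n\right) = 15 + \left(5 n^{2} + 450 n\right) = 15 + 5 n^{2} + 450 n$)
$a = -191933$ ($a = -21 + 7 \left(\left(-58363 + 34932\right) + \left(15 + 5 \left(-10\right)^{2} + 450 \left(-10\right)\right)\right) = -21 + 7 \left(-23431 + \left(15 + 5 \cdot 100 - 4500\right)\right) = -21 + 7 \left(-23431 + \left(15 + 500 - 4500\right)\right) = -21 + 7 \left(-23431 - 3985\right) = -21 + 7 \left(-27416\right) = -21 - 191912 = -191933$)
$M = -93947$ ($M = -93982 + 35 = -93947$)
$\sqrt{a + M} = \sqrt{-191933 - 93947} = \sqrt{-285880} = 2 i \sqrt{71470}$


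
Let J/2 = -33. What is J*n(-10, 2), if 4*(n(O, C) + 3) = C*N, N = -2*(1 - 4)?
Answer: 0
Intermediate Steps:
J = -66 (J = 2*(-33) = -66)
N = 6 (N = -2*(-3) = 6)
n(O, C) = -3 + 3*C/2 (n(O, C) = -3 + (C*6)/4 = -3 + (6*C)/4 = -3 + 3*C/2)
J*n(-10, 2) = -66*(-3 + (3/2)*2) = -66*(-3 + 3) = -66*0 = 0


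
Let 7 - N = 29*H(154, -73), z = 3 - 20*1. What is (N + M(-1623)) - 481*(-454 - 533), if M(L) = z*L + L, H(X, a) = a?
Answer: 502839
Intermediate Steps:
z = -17 (z = 3 - 20 = -17)
N = 2124 (N = 7 - 29*(-73) = 7 - 1*(-2117) = 7 + 2117 = 2124)
M(L) = -16*L (M(L) = -17*L + L = -16*L)
(N + M(-1623)) - 481*(-454 - 533) = (2124 - 16*(-1623)) - 481*(-454 - 533) = (2124 + 25968) - 481*(-987) = 28092 + 474747 = 502839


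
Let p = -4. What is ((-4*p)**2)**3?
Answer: 16777216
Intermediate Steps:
((-4*p)**2)**3 = ((-4*(-4))**2)**3 = (16**2)**3 = 256**3 = 16777216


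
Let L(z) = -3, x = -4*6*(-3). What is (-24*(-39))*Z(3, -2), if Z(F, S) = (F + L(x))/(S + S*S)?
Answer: 0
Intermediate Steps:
x = 72 (x = -24*(-3) = 72)
Z(F, S) = (-3 + F)/(S + S**2) (Z(F, S) = (F - 3)/(S + S*S) = (-3 + F)/(S + S**2))
(-24*(-39))*Z(3, -2) = (-24*(-39))*((-3 + 3)/((-2)*(1 - 2))) = 936*(-1/2*0/(-1)) = 936*(-1/2*(-1)*0) = 936*0 = 0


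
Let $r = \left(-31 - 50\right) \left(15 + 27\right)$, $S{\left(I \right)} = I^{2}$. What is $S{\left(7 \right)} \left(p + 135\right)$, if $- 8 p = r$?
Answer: $\frac{109809}{4} \approx 27452.0$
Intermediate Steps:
$r = -3402$ ($r = \left(-81\right) 42 = -3402$)
$p = \frac{1701}{4}$ ($p = \left(- \frac{1}{8}\right) \left(-3402\right) = \frac{1701}{4} \approx 425.25$)
$S{\left(7 \right)} \left(p + 135\right) = 7^{2} \left(\frac{1701}{4} + 135\right) = 49 \cdot \frac{2241}{4} = \frac{109809}{4}$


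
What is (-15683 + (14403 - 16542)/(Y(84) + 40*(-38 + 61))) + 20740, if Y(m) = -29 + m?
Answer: 1642812/325 ≈ 5054.8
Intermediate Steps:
(-15683 + (14403 - 16542)/(Y(84) + 40*(-38 + 61))) + 20740 = (-15683 + (14403 - 16542)/((-29 + 84) + 40*(-38 + 61))) + 20740 = (-15683 - 2139/(55 + 40*23)) + 20740 = (-15683 - 2139/(55 + 920)) + 20740 = (-15683 - 2139/975) + 20740 = (-15683 - 2139*1/975) + 20740 = (-15683 - 713/325) + 20740 = -5097688/325 + 20740 = 1642812/325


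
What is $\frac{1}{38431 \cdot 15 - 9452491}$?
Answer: $- \frac{1}{8876026} \approx -1.1266 \cdot 10^{-7}$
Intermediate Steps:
$\frac{1}{38431 \cdot 15 - 9452491} = \frac{1}{576465 - 9452491} = \frac{1}{-8876026} = - \frac{1}{8876026}$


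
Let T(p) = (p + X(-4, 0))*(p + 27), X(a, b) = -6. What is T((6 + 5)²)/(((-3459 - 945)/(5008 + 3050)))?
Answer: -11428930/367 ≈ -31142.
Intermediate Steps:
T(p) = (-6 + p)*(27 + p) (T(p) = (p - 6)*(p + 27) = (-6 + p)*(27 + p))
T((6 + 5)²)/(((-3459 - 945)/(5008 + 3050))) = (-162 + ((6 + 5)²)² + 21*(6 + 5)²)/(((-3459 - 945)/(5008 + 3050))) = (-162 + (11²)² + 21*11²)/((-4404/8058)) = (-162 + 121² + 21*121)/((-4404*1/8058)) = (-162 + 14641 + 2541)/(-734/1343) = 17020*(-1343/734) = -11428930/367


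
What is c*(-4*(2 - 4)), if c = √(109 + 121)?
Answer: 8*√230 ≈ 121.33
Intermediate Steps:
c = √230 ≈ 15.166
c*(-4*(2 - 4)) = √230*(-4*(2 - 4)) = √230*(-4*(-2)) = √230*8 = 8*√230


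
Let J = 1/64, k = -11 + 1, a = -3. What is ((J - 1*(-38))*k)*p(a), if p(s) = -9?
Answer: 109485/32 ≈ 3421.4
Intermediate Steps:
k = -10
J = 1/64 ≈ 0.015625
((J - 1*(-38))*k)*p(a) = ((1/64 - 1*(-38))*(-10))*(-9) = ((1/64 + 38)*(-10))*(-9) = ((2433/64)*(-10))*(-9) = -12165/32*(-9) = 109485/32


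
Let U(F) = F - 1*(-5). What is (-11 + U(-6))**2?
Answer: 144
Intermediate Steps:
U(F) = 5 + F (U(F) = F + 5 = 5 + F)
(-11 + U(-6))**2 = (-11 + (5 - 6))**2 = (-11 - 1)**2 = (-12)**2 = 144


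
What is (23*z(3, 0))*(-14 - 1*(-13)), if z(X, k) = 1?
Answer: -23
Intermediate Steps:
(23*z(3, 0))*(-14 - 1*(-13)) = (23*1)*(-14 - 1*(-13)) = 23*(-14 + 13) = 23*(-1) = -23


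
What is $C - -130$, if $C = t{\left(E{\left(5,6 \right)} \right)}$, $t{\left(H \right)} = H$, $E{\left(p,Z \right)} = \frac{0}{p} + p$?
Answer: $135$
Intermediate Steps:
$E{\left(p,Z \right)} = p$ ($E{\left(p,Z \right)} = 0 + p = p$)
$C = 5$
$C - -130 = 5 - -130 = 5 + 130 = 135$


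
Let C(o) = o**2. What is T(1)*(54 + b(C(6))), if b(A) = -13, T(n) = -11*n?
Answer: -451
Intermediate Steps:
T(1)*(54 + b(C(6))) = (-11*1)*(54 - 13) = -11*41 = -451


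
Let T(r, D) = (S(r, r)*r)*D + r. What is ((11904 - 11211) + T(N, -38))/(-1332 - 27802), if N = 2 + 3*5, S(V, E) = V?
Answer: 5136/14567 ≈ 0.35258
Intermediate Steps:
N = 17 (N = 2 + 15 = 17)
T(r, D) = r + D*r**2 (T(r, D) = (r*r)*D + r = r**2*D + r = D*r**2 + r = r + D*r**2)
((11904 - 11211) + T(N, -38))/(-1332 - 27802) = ((11904 - 11211) + 17*(1 - 38*17))/(-1332 - 27802) = (693 + 17*(1 - 646))/(-29134) = (693 + 17*(-645))*(-1/29134) = (693 - 10965)*(-1/29134) = -10272*(-1/29134) = 5136/14567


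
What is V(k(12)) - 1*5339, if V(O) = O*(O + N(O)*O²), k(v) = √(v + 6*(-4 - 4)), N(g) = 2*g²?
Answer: -5375 + 15552*I ≈ -5375.0 + 15552.0*I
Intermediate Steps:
k(v) = √(-48 + v) (k(v) = √(v + 6*(-8)) = √(v - 48) = √(-48 + v))
V(O) = O*(O + 2*O⁴) (V(O) = O*(O + (2*O²)*O²) = O*(O + 2*O⁴))
V(k(12)) - 1*5339 = ((√(-48 + 12))² + 2*(√(-48 + 12))⁵) - 1*5339 = ((√(-36))² + 2*(√(-36))⁵) - 5339 = ((6*I)² + 2*(6*I)⁵) - 5339 = (-36 + 2*(7776*I)) - 5339 = (-36 + 15552*I) - 5339 = -5375 + 15552*I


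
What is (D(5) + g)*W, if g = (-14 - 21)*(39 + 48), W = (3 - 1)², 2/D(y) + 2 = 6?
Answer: -12178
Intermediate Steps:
D(y) = ½ (D(y) = 2/(-2 + 6) = 2/4 = 2*(¼) = ½)
W = 4 (W = 2² = 4)
g = -3045 (g = -35*87 = -3045)
(D(5) + g)*W = (½ - 3045)*4 = -6089/2*4 = -12178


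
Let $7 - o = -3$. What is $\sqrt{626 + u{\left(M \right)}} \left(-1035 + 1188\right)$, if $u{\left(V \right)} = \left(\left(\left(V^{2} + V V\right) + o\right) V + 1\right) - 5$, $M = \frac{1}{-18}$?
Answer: $\frac{17 \sqrt{1812131}}{6} \approx 3814.1$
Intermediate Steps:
$o = 10$ ($o = 7 - -3 = 7 + 3 = 10$)
$M = - \frac{1}{18} \approx -0.055556$
$u{\left(V \right)} = -4 + V \left(10 + 2 V^{2}\right)$ ($u{\left(V \right)} = \left(\left(\left(V^{2} + V V\right) + 10\right) V + 1\right) - 5 = \left(\left(\left(V^{2} + V^{2}\right) + 10\right) V + 1\right) - 5 = \left(\left(2 V^{2} + 10\right) V + 1\right) - 5 = \left(\left(10 + 2 V^{2}\right) V + 1\right) - 5 = \left(V \left(10 + 2 V^{2}\right) + 1\right) - 5 = \left(1 + V \left(10 + 2 V^{2}\right)\right) - 5 = -4 + V \left(10 + 2 V^{2}\right)$)
$\sqrt{626 + u{\left(M \right)}} \left(-1035 + 1188\right) = \sqrt{626 + \left(-4 + 2 \left(- \frac{1}{18}\right)^{3} + 10 \left(- \frac{1}{18}\right)\right)} \left(-1035 + 1188\right) = \sqrt{626 - \frac{13285}{2916}} \cdot 153 = \sqrt{\frac{1812131}{2916}} \cdot 153 = \frac{\sqrt{1812131}}{54} \cdot 153 = \frac{17 \sqrt{1812131}}{6}$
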